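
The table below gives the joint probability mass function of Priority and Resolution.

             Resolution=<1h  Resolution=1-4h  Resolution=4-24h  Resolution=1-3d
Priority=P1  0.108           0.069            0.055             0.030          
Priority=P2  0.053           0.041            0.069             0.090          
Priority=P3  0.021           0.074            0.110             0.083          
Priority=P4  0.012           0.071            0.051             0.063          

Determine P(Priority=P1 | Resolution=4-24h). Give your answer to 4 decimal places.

0.1930

P(Resolution=4-24h) = 0.055 + 0.069 + 0.110 + 0.051 = 0.285.
P(Priority=P1 | Resolution=4-24h) = 0.055/0.285 = 0.1930.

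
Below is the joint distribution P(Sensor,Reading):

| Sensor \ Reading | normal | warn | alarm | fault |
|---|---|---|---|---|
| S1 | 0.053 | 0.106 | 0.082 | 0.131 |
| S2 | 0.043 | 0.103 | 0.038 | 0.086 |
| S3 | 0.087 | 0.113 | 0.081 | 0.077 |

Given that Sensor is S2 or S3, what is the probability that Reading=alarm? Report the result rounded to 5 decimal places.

P(Sensor=S2) = 0.043 + 0.103 + 0.038 + 0.086 = 0.270.
P(Sensor=S3) = 0.087 + 0.113 + 0.081 + 0.077 = 0.358.
P(Sensor ∈ {S2, S3}) = 0.270 + 0.358 = 0.628; P(Reading=alarm, Sensor ∈ {S2, S3}) = 0.038 + 0.081 = 0.119.
P(Reading=alarm | Sensor ∈ {S2, S3}) = 0.119/0.628 = 0.18949.

0.18949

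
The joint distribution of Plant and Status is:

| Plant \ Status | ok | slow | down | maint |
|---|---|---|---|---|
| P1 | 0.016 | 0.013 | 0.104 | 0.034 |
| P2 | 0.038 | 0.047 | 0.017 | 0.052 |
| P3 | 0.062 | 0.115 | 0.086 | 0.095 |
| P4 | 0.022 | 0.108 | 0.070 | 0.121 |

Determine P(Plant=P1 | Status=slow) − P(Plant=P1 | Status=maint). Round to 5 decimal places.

-0.06665

P(Status=slow) = 0.013 + 0.047 + 0.115 + 0.108 = 0.283; P(Plant=P1 | Status=slow) = 0.013/0.283 = 0.045936.
P(Status=maint) = 0.034 + 0.052 + 0.095 + 0.121 = 0.302; P(Plant=P1 | Status=maint) = 0.034/0.302 = 0.112583.
Difference = -0.06665.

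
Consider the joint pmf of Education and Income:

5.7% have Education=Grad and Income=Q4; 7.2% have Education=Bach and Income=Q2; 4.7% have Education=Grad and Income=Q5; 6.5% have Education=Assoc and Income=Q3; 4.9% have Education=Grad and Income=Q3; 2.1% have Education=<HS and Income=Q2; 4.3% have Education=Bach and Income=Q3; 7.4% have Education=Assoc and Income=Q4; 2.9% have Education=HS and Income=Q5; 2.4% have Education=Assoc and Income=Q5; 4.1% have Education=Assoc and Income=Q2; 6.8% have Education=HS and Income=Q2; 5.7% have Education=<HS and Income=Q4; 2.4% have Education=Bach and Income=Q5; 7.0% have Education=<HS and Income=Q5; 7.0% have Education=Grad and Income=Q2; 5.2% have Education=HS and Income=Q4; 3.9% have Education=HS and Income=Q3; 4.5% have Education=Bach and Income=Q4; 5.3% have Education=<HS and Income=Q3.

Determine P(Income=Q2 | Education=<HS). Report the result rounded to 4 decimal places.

0.1045

P(Education=<HS) = 0.021 + 0.053 + 0.057 + 0.070 = 0.201.
P(Income=Q2 | Education=<HS) = 0.021/0.201 = 0.1045.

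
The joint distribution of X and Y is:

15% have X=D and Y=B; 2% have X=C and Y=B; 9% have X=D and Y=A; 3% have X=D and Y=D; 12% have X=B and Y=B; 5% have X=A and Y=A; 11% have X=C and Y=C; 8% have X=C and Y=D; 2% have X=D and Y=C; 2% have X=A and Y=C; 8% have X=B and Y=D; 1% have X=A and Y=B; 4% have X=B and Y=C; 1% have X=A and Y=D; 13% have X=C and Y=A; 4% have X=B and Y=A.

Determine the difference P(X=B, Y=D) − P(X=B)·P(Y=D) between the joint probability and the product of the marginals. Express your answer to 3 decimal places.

P(X=B) = 0.04 + 0.12 + 0.04 + 0.08 = 0.28.
P(Y=D) = 0.01 + 0.08 + 0.08 + 0.03 = 0.20.
P(X=B, Y=D) − P(X=B)P(Y=D) = 0.08 − 0.28×0.20 = 0.024.

0.024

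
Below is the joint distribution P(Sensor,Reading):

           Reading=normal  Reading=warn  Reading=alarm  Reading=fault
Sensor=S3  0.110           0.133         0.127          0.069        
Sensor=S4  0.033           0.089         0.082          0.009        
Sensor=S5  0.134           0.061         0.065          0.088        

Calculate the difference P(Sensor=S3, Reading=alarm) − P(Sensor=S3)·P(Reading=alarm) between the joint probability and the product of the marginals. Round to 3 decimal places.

P(Sensor=S3) = 0.110 + 0.133 + 0.127 + 0.069 = 0.439.
P(Reading=alarm) = 0.127 + 0.082 + 0.065 = 0.274.
P(Sensor=S3, Reading=alarm) − P(Sensor=S3)P(Reading=alarm) = 0.127 − 0.439×0.274 = 0.007.

0.007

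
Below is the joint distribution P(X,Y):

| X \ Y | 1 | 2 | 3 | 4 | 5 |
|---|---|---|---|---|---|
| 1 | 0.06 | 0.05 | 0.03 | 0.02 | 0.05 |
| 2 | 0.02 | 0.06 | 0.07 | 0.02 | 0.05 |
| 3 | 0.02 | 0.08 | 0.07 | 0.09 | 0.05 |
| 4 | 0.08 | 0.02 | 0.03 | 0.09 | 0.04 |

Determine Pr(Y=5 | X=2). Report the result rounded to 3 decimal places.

0.227

P(X=2) = 0.02 + 0.06 + 0.07 + 0.02 + 0.05 = 0.22.
P(Y=5 | X=2) = 0.05/0.22 = 0.227.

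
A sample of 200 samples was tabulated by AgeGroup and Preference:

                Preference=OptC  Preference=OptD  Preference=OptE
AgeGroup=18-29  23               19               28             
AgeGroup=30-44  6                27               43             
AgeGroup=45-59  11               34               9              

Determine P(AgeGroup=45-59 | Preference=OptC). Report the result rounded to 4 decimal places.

Total with Preference=OptC: 23 + 6 + 11 = 40.
P(AgeGroup=45-59 | Preference=OptC) = 11/40 = 0.2750.

0.2750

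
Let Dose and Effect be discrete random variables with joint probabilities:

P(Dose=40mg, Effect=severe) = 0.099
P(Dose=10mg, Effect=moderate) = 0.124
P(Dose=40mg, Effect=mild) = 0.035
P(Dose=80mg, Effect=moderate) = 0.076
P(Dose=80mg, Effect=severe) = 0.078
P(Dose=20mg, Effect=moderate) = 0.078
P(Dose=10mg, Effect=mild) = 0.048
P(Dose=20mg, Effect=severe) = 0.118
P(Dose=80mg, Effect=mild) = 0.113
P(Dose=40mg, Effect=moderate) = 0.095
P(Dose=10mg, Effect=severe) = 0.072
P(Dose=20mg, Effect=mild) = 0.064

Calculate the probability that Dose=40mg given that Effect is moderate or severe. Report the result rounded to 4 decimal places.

0.2622

P(Effect=moderate) = 0.124 + 0.078 + 0.095 + 0.076 = 0.373.
P(Effect=severe) = 0.072 + 0.118 + 0.099 + 0.078 = 0.367.
P(Effect ∈ {moderate, severe}) = 0.373 + 0.367 = 0.740; P(Dose=40mg, Effect ∈ {moderate, severe}) = 0.095 + 0.099 = 0.194.
P(Dose=40mg | Effect ∈ {moderate, severe}) = 0.194/0.740 = 0.2622.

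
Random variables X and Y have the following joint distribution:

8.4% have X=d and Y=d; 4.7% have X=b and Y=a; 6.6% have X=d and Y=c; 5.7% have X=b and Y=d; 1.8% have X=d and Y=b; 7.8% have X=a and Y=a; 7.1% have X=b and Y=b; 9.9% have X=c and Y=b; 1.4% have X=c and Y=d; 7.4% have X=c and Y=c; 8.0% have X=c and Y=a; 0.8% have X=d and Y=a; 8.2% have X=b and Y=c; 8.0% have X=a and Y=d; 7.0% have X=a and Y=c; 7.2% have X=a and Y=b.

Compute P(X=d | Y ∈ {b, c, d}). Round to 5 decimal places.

0.21347

P(Y=b) = 0.072 + 0.071 + 0.099 + 0.018 = 0.260.
P(Y=c) = 0.070 + 0.082 + 0.074 + 0.066 = 0.292.
P(Y=d) = 0.080 + 0.057 + 0.014 + 0.084 = 0.235.
P(Y ∈ {b, c, d}) = 0.260 + 0.292 + 0.235 = 0.787; P(X=d, Y ∈ {b, c, d}) = 0.018 + 0.066 + 0.084 = 0.168.
P(X=d | Y ∈ {b, c, d}) = 0.168/0.787 = 0.21347.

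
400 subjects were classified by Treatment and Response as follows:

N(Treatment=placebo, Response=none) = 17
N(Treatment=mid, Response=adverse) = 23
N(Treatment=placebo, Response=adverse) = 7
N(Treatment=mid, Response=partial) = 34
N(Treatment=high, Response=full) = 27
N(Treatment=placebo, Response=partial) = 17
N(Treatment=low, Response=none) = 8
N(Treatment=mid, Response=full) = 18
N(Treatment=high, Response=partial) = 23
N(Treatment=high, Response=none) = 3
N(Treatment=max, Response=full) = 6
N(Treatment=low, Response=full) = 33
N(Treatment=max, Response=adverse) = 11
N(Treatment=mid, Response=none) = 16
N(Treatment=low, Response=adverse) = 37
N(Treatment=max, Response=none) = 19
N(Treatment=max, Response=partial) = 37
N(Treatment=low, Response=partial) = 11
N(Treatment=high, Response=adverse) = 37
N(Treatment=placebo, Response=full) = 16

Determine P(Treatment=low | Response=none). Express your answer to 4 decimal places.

0.1270

Total with Response=none: 17 + 8 + 16 + 3 + 19 = 63.
P(Treatment=low | Response=none) = 8/63 = 0.1270.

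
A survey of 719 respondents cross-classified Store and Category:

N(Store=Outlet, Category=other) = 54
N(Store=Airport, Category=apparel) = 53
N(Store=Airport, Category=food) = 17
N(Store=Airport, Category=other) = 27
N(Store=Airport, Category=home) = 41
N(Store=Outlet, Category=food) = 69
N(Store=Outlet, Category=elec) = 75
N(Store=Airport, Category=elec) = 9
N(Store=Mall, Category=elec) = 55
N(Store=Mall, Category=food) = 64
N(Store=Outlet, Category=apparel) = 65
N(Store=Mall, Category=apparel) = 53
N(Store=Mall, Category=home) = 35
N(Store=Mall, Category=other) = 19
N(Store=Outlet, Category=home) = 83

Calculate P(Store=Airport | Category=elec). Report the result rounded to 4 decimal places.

0.0647

Total with Category=elec: 55 + 9 + 75 = 139.
P(Store=Airport | Category=elec) = 9/139 = 0.0647.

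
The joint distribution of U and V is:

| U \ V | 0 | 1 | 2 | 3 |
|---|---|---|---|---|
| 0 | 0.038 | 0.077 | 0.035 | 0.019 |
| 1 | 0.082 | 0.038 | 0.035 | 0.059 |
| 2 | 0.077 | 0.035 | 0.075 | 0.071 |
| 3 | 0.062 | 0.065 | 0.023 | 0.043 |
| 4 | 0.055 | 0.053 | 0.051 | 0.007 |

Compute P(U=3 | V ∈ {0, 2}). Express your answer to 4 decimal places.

P(V=0) = 0.038 + 0.082 + 0.077 + 0.062 + 0.055 = 0.314.
P(V=2) = 0.035 + 0.035 + 0.075 + 0.023 + 0.051 = 0.219.
P(V ∈ {0, 2}) = 0.314 + 0.219 = 0.533; P(U=3, V ∈ {0, 2}) = 0.062 + 0.023 = 0.085.
P(U=3 | V ∈ {0, 2}) = 0.085/0.533 = 0.1595.

0.1595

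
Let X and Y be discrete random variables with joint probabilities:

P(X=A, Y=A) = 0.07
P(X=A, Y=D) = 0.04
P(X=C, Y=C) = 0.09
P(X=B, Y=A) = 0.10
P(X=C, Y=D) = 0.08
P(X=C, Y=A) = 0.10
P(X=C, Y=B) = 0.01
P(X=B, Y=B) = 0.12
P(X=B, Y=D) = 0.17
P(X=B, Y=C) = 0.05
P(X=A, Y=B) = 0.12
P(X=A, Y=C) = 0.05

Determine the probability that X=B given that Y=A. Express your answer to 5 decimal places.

P(Y=A) = 0.07 + 0.10 + 0.10 = 0.27.
P(X=B | Y=A) = 0.10/0.27 = 0.37037.

0.37037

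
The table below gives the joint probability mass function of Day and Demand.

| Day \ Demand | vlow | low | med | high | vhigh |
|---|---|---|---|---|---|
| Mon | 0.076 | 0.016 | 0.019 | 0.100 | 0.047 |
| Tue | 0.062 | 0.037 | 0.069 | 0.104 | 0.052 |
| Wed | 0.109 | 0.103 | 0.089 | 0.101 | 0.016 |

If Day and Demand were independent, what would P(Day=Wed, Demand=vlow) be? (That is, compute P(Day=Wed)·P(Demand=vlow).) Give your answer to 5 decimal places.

P(Day=Wed) = 0.109 + 0.103 + 0.089 + 0.101 + 0.016 = 0.418.
P(Demand=vlow) = 0.076 + 0.062 + 0.109 = 0.247.
Product: 0.418 × 0.247 = 0.10325.

0.10325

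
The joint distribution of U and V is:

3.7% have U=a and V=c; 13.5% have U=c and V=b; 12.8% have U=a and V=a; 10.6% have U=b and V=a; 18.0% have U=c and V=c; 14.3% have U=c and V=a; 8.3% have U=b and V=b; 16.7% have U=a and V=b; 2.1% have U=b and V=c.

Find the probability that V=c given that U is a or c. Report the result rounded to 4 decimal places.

P(U=a) = 0.128 + 0.167 + 0.037 = 0.332.
P(U=c) = 0.143 + 0.135 + 0.180 = 0.458.
P(U ∈ {a, c}) = 0.332 + 0.458 = 0.790; P(V=c, U ∈ {a, c}) = 0.037 + 0.180 = 0.217.
P(V=c | U ∈ {a, c}) = 0.217/0.790 = 0.2747.

0.2747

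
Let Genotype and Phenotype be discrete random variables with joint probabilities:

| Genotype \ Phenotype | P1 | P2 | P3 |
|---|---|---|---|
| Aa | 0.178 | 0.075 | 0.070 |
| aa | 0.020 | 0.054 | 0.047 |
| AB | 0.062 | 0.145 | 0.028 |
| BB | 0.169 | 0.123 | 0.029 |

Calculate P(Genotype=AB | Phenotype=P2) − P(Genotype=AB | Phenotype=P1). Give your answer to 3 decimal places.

0.221

P(Phenotype=P2) = 0.075 + 0.054 + 0.145 + 0.123 = 0.397; P(Genotype=AB | Phenotype=P2) = 0.145/0.397 = 0.3652.
P(Phenotype=P1) = 0.178 + 0.020 + 0.062 + 0.169 = 0.429; P(Genotype=AB | Phenotype=P1) = 0.062/0.429 = 0.1445.
Difference = 0.221.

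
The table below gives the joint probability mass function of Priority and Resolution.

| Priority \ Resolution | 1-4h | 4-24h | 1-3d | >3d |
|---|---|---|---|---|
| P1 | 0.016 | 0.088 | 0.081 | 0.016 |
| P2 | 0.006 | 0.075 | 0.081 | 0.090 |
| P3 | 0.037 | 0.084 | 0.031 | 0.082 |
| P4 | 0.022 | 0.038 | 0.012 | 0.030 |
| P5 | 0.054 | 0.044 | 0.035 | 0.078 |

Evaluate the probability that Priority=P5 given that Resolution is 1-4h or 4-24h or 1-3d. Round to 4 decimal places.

0.1889

P(Resolution=1-4h) = 0.016 + 0.006 + 0.037 + 0.022 + 0.054 = 0.135.
P(Resolution=4-24h) = 0.088 + 0.075 + 0.084 + 0.038 + 0.044 = 0.329.
P(Resolution=1-3d) = 0.081 + 0.081 + 0.031 + 0.012 + 0.035 = 0.240.
P(Resolution ∈ {1-4h, 4-24h, 1-3d}) = 0.135 + 0.329 + 0.240 = 0.704; P(Priority=P5, Resolution ∈ {1-4h, 4-24h, 1-3d}) = 0.054 + 0.044 + 0.035 = 0.133.
P(Priority=P5 | Resolution ∈ {1-4h, 4-24h, 1-3d}) = 0.133/0.704 = 0.1889.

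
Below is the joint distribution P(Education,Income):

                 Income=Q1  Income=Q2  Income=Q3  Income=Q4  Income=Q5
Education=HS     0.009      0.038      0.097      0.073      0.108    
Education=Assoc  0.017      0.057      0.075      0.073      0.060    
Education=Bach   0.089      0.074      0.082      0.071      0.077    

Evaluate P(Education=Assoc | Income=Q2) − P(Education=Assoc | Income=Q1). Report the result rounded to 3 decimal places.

0.189

P(Income=Q2) = 0.038 + 0.057 + 0.074 = 0.169; P(Education=Assoc | Income=Q2) = 0.057/0.169 = 0.3373.
P(Income=Q1) = 0.009 + 0.017 + 0.089 = 0.115; P(Education=Assoc | Income=Q1) = 0.017/0.115 = 0.1478.
Difference = 0.189.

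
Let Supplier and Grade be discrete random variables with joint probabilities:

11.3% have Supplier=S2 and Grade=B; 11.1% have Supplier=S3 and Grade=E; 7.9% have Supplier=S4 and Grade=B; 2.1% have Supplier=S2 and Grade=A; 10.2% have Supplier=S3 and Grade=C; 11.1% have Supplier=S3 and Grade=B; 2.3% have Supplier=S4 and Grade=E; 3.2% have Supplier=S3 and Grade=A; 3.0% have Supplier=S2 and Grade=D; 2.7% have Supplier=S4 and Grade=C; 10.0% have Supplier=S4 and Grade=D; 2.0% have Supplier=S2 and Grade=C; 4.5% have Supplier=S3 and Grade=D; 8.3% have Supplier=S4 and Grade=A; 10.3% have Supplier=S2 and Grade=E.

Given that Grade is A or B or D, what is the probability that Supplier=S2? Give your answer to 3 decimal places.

0.267

P(Grade=A) = 0.021 + 0.032 + 0.083 = 0.136.
P(Grade=B) = 0.113 + 0.111 + 0.079 = 0.303.
P(Grade=D) = 0.030 + 0.045 + 0.100 = 0.175.
P(Grade ∈ {A, B, D}) = 0.136 + 0.303 + 0.175 = 0.614; P(Supplier=S2, Grade ∈ {A, B, D}) = 0.021 + 0.113 + 0.030 = 0.164.
P(Supplier=S2 | Grade ∈ {A, B, D}) = 0.164/0.614 = 0.267.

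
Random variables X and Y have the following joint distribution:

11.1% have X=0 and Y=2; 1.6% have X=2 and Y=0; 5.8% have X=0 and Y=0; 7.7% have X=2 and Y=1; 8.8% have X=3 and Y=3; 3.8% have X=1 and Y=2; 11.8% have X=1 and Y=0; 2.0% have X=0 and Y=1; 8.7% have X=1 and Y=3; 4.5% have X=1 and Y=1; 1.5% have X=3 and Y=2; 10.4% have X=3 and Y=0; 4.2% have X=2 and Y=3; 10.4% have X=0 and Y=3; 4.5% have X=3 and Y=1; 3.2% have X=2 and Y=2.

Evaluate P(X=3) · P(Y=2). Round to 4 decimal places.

P(X=3) = 0.104 + 0.045 + 0.015 + 0.088 = 0.252.
P(Y=2) = 0.111 + 0.038 + 0.032 + 0.015 = 0.196.
Product: 0.252 × 0.196 = 0.0494.

0.0494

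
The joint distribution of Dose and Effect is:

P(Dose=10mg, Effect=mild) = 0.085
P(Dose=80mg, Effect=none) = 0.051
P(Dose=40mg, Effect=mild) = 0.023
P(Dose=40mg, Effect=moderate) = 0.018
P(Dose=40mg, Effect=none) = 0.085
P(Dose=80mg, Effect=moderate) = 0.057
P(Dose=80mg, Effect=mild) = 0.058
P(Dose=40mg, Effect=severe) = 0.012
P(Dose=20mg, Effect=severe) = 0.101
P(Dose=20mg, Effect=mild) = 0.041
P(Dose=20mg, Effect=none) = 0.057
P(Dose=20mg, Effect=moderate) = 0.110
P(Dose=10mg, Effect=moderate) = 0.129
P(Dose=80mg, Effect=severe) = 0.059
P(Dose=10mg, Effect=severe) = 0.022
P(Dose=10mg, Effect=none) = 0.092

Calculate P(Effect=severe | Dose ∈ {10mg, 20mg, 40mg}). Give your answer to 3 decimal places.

0.174

P(Dose=10mg) = 0.092 + 0.085 + 0.129 + 0.022 = 0.328.
P(Dose=20mg) = 0.057 + 0.041 + 0.110 + 0.101 = 0.309.
P(Dose=40mg) = 0.085 + 0.023 + 0.018 + 0.012 = 0.138.
P(Dose ∈ {10mg, 20mg, 40mg}) = 0.328 + 0.309 + 0.138 = 0.775; P(Effect=severe, Dose ∈ {10mg, 20mg, 40mg}) = 0.022 + 0.101 + 0.012 = 0.135.
P(Effect=severe | Dose ∈ {10mg, 20mg, 40mg}) = 0.135/0.775 = 0.174.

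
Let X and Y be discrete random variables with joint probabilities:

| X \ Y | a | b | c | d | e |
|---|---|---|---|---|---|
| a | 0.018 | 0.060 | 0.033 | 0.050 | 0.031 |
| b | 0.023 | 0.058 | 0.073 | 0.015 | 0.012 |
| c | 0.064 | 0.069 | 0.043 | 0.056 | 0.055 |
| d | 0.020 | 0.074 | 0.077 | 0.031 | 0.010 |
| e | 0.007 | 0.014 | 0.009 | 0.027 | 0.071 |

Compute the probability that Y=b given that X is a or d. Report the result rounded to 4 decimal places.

0.3317

P(X=a) = 0.018 + 0.060 + 0.033 + 0.050 + 0.031 = 0.192.
P(X=d) = 0.020 + 0.074 + 0.077 + 0.031 + 0.010 = 0.212.
P(X ∈ {a, d}) = 0.192 + 0.212 = 0.404; P(Y=b, X ∈ {a, d}) = 0.060 + 0.074 = 0.134.
P(Y=b | X ∈ {a, d}) = 0.134/0.404 = 0.3317.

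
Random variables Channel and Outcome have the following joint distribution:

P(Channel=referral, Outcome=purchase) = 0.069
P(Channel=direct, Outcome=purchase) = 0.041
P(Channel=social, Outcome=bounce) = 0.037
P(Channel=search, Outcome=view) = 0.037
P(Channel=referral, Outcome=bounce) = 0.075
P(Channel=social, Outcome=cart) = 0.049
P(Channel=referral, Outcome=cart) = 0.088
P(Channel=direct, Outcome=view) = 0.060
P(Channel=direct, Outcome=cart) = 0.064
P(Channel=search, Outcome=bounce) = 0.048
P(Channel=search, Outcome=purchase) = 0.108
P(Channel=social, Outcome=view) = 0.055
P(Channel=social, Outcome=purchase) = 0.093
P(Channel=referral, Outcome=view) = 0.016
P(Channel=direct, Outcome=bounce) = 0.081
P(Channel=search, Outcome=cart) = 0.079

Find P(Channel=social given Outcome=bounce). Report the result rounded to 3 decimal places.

P(Outcome=bounce) = 0.048 + 0.037 + 0.081 + 0.075 = 0.241.
P(Channel=social | Outcome=bounce) = 0.037/0.241 = 0.154.

0.154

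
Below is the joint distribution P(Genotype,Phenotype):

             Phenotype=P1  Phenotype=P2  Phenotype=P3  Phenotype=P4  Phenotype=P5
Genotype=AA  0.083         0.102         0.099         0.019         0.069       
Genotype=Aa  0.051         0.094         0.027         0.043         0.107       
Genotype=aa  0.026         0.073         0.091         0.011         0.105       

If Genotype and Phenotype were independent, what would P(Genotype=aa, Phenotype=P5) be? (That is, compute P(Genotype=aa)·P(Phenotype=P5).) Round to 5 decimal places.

P(Genotype=aa) = 0.026 + 0.073 + 0.091 + 0.011 + 0.105 = 0.306.
P(Phenotype=P5) = 0.069 + 0.107 + 0.105 = 0.281.
Product: 0.306 × 0.281 = 0.08599.

0.08599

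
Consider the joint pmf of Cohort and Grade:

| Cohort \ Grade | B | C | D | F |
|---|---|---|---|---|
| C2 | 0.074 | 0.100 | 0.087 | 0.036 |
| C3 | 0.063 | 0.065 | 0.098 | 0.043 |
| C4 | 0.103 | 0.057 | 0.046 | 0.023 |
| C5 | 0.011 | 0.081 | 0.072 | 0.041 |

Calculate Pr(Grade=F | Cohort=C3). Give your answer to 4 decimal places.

0.1599

P(Cohort=C3) = 0.063 + 0.065 + 0.098 + 0.043 = 0.269.
P(Grade=F | Cohort=C3) = 0.043/0.269 = 0.1599.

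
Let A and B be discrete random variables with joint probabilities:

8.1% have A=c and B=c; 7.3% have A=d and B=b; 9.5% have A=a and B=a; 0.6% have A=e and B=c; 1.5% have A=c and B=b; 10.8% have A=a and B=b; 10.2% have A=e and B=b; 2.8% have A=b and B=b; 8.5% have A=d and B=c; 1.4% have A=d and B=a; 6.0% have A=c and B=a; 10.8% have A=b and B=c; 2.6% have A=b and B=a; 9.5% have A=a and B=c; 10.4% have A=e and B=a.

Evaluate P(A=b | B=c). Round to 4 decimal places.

P(B=c) = 0.095 + 0.108 + 0.081 + 0.085 + 0.006 = 0.375.
P(A=b | B=c) = 0.108/0.375 = 0.2880.

0.2880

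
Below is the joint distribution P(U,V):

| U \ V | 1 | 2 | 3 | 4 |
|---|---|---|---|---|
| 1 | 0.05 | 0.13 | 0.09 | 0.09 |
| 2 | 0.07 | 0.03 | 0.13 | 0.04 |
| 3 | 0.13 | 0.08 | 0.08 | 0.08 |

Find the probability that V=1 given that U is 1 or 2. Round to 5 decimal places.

0.19048

P(U=1) = 0.05 + 0.13 + 0.09 + 0.09 = 0.36.
P(U=2) = 0.07 + 0.03 + 0.13 + 0.04 = 0.27.
P(U ∈ {1, 2}) = 0.36 + 0.27 = 0.63; P(V=1, U ∈ {1, 2}) = 0.05 + 0.07 = 0.12.
P(V=1 | U ∈ {1, 2}) = 0.12/0.63 = 0.19048.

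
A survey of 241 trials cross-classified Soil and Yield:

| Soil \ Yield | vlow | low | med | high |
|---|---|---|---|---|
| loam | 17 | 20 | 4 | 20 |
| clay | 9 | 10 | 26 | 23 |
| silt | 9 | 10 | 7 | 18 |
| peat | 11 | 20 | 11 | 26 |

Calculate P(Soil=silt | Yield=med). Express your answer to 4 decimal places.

Total with Yield=med: 4 + 26 + 7 + 11 = 48.
P(Soil=silt | Yield=med) = 7/48 = 0.1458.

0.1458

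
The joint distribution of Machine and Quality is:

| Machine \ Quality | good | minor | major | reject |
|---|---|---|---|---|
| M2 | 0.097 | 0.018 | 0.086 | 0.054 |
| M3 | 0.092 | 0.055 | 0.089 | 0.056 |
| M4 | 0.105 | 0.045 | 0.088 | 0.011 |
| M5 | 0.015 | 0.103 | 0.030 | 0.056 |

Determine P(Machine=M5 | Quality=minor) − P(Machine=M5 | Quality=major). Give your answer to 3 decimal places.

P(Quality=minor) = 0.018 + 0.055 + 0.045 + 0.103 = 0.221; P(Machine=M5 | Quality=minor) = 0.103/0.221 = 0.4661.
P(Quality=major) = 0.086 + 0.089 + 0.088 + 0.030 = 0.293; P(Machine=M5 | Quality=major) = 0.030/0.293 = 0.1024.
Difference = 0.364.

0.364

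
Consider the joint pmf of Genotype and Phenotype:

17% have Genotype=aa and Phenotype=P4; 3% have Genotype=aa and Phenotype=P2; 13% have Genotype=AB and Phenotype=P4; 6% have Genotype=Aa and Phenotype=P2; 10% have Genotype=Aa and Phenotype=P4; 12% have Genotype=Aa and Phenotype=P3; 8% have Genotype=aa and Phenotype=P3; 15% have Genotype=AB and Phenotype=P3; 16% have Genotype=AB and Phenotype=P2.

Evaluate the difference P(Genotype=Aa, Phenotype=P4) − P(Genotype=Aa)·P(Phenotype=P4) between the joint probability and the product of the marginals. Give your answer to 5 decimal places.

P(Genotype=Aa) = 0.06 + 0.12 + 0.10 = 0.28.
P(Phenotype=P4) = 0.10 + 0.17 + 0.13 = 0.40.
P(Genotype=Aa, Phenotype=P4) − P(Genotype=Aa)P(Phenotype=P4) = 0.10 − 0.28×0.40 = -0.01200.

-0.01200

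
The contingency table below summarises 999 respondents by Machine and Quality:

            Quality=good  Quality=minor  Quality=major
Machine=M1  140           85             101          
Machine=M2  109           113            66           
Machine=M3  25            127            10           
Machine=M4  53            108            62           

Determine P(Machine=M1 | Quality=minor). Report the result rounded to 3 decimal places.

0.196

Total with Quality=minor: 85 + 113 + 127 + 108 = 433.
P(Machine=M1 | Quality=minor) = 85/433 = 0.196.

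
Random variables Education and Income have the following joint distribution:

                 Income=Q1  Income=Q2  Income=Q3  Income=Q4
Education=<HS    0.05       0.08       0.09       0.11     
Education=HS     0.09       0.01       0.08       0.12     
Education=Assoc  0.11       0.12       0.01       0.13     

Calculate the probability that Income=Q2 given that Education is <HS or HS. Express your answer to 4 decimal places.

P(Education=<HS) = 0.05 + 0.08 + 0.09 + 0.11 = 0.33.
P(Education=HS) = 0.09 + 0.01 + 0.08 + 0.12 = 0.30.
P(Education ∈ {<HS, HS}) = 0.33 + 0.30 = 0.63; P(Income=Q2, Education ∈ {<HS, HS}) = 0.08 + 0.01 = 0.09.
P(Income=Q2 | Education ∈ {<HS, HS}) = 0.09/0.63 = 0.1429.

0.1429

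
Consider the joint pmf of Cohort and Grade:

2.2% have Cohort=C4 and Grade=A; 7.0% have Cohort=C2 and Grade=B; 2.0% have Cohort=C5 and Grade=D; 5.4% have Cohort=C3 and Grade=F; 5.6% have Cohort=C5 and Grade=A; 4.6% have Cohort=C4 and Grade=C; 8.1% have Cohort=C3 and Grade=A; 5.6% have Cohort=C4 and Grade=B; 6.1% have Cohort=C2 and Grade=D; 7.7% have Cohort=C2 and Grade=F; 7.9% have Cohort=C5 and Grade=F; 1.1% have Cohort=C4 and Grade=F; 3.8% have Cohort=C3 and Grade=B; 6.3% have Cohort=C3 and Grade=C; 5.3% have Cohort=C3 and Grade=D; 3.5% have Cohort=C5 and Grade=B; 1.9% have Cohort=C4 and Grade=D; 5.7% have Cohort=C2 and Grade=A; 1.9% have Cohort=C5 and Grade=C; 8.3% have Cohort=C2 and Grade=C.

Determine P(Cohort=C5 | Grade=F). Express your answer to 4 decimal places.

P(Grade=F) = 0.077 + 0.054 + 0.011 + 0.079 = 0.221.
P(Cohort=C5 | Grade=F) = 0.079/0.221 = 0.3575.

0.3575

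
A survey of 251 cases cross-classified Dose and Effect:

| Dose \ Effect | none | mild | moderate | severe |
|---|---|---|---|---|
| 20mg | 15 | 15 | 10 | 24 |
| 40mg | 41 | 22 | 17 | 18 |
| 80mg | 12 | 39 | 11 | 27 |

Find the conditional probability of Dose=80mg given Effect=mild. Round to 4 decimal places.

Total with Effect=mild: 15 + 22 + 39 = 76.
P(Dose=80mg | Effect=mild) = 39/76 = 0.5132.

0.5132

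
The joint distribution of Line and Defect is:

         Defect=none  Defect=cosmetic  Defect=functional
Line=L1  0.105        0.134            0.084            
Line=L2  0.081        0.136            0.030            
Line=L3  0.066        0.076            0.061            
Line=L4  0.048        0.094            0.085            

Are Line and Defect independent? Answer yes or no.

no

P(Line=L2) = 0.247 and P(Defect=functional) = 0.260, so their product is 0.06422, but P(Line=L2, Defect=functional) = 0.030. Since these differ, Line and Defect are not independent.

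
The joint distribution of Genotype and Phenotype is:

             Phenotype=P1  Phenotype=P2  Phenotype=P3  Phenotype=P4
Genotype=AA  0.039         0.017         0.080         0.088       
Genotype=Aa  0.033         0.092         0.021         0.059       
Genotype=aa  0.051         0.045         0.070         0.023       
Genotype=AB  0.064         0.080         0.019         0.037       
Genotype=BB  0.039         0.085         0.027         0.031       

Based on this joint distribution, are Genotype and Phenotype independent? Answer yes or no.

no

P(Genotype=AA) = 0.224 and P(Phenotype=P2) = 0.319, so their product is 0.07146, but P(Genotype=AA, Phenotype=P2) = 0.017. Since these differ, Genotype and Phenotype are not independent.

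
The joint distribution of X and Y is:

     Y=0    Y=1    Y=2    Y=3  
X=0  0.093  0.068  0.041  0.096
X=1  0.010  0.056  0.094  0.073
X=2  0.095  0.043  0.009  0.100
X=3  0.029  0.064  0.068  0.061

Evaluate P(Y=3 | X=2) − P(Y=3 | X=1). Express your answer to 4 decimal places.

P(X=2) = 0.095 + 0.043 + 0.009 + 0.100 = 0.247; P(Y=3 | X=2) = 0.100/0.247 = 0.40486.
P(X=1) = 0.010 + 0.056 + 0.094 + 0.073 = 0.233; P(Y=3 | X=1) = 0.073/0.233 = 0.31330.
Difference = 0.0916.

0.0916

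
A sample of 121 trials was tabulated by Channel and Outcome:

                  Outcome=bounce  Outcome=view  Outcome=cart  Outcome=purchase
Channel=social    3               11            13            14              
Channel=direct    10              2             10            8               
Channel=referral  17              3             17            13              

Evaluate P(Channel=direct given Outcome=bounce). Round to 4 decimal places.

Total with Outcome=bounce: 3 + 10 + 17 = 30.
P(Channel=direct | Outcome=bounce) = 10/30 = 0.3333.

0.3333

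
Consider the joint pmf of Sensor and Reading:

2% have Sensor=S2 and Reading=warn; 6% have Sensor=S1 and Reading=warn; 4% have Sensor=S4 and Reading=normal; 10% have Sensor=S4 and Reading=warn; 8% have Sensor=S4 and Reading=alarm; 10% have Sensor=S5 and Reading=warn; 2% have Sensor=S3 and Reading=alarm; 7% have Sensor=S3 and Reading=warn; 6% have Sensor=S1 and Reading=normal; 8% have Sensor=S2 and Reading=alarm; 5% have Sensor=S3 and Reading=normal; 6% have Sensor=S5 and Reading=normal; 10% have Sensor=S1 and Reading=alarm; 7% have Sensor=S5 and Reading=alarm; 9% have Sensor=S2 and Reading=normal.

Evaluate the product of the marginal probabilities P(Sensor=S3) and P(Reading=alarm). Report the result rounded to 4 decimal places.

P(Sensor=S3) = 0.05 + 0.07 + 0.02 = 0.14.
P(Reading=alarm) = 0.10 + 0.08 + 0.02 + 0.08 + 0.07 = 0.35.
Product: 0.14 × 0.35 = 0.0490.

0.0490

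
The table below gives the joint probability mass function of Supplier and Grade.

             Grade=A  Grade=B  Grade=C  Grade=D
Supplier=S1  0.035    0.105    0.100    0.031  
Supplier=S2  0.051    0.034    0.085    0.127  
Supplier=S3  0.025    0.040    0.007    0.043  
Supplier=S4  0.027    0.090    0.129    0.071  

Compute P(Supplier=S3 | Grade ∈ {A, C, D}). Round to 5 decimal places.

0.10260

P(Grade=A) = 0.035 + 0.051 + 0.025 + 0.027 = 0.138.
P(Grade=C) = 0.100 + 0.085 + 0.007 + 0.129 = 0.321.
P(Grade=D) = 0.031 + 0.127 + 0.043 + 0.071 = 0.272.
P(Grade ∈ {A, C, D}) = 0.138 + 0.321 + 0.272 = 0.731; P(Supplier=S3, Grade ∈ {A, C, D}) = 0.025 + 0.007 + 0.043 = 0.075.
P(Supplier=S3 | Grade ∈ {A, C, D}) = 0.075/0.731 = 0.10260.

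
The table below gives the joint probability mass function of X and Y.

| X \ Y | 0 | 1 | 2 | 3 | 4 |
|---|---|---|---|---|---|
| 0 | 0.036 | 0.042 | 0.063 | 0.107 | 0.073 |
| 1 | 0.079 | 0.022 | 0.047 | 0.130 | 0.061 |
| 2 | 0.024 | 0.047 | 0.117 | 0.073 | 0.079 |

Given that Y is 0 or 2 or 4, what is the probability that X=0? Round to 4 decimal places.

0.2971

P(Y=0) = 0.036 + 0.079 + 0.024 = 0.139.
P(Y=2) = 0.063 + 0.047 + 0.117 = 0.227.
P(Y=4) = 0.073 + 0.061 + 0.079 = 0.213.
P(Y ∈ {0, 2, 4}) = 0.139 + 0.227 + 0.213 = 0.579; P(X=0, Y ∈ {0, 2, 4}) = 0.036 + 0.063 + 0.073 = 0.172.
P(X=0 | Y ∈ {0, 2, 4}) = 0.172/0.579 = 0.2971.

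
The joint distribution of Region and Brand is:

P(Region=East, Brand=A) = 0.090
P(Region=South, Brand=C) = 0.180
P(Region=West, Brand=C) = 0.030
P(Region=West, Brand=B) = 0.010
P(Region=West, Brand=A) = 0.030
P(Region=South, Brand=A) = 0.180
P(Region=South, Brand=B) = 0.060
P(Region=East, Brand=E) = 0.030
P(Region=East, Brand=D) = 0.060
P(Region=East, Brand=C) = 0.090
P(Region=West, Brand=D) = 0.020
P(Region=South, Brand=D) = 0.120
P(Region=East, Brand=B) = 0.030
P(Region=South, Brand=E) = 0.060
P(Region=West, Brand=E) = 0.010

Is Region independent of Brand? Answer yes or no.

yes

Every cell satisfies P(Region,Brand) = P(Region)·P(Brand). For instance P(Region=South) = 0.600, P(Brand=A) = 0.300, and 0.600×0.300 = 0.180 matches the joint entry. So Region and Brand are independent.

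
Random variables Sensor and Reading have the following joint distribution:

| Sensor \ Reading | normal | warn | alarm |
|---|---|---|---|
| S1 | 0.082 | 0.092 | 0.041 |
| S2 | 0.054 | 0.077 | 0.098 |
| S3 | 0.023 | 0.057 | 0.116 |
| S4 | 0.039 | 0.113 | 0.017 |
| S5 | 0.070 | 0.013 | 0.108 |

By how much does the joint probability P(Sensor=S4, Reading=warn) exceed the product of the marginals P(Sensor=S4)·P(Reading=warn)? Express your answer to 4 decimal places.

P(Sensor=S4) = 0.039 + 0.113 + 0.017 = 0.169.
P(Reading=warn) = 0.092 + 0.077 + 0.057 + 0.113 + 0.013 = 0.352.
P(Sensor=S4, Reading=warn) − P(Sensor=S4)P(Reading=warn) = 0.113 − 0.169×0.352 = 0.0535.

0.0535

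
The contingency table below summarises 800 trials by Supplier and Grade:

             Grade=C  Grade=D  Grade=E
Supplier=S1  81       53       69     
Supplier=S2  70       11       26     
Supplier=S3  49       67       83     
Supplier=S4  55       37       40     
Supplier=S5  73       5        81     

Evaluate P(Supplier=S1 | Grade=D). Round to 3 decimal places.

Total with Grade=D: 53 + 11 + 67 + 37 + 5 = 173.
P(Supplier=S1 | Grade=D) = 53/173 = 0.306.

0.306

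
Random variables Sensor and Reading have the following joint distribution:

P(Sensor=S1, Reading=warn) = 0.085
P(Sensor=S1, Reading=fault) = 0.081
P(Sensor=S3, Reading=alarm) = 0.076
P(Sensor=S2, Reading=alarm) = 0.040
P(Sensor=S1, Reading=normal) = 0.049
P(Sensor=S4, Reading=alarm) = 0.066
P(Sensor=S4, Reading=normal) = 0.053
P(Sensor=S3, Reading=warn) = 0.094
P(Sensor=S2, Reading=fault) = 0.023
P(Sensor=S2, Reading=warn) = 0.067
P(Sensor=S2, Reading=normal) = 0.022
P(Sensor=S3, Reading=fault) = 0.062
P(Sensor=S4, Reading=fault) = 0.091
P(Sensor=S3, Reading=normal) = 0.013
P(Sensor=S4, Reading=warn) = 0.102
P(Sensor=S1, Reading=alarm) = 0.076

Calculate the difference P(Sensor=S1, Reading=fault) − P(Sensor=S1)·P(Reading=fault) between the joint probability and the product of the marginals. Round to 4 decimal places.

0.0062

P(Sensor=S1) = 0.049 + 0.085 + 0.076 + 0.081 = 0.291.
P(Reading=fault) = 0.081 + 0.023 + 0.062 + 0.091 = 0.257.
P(Sensor=S1, Reading=fault) − P(Sensor=S1)P(Reading=fault) = 0.081 − 0.291×0.257 = 0.0062.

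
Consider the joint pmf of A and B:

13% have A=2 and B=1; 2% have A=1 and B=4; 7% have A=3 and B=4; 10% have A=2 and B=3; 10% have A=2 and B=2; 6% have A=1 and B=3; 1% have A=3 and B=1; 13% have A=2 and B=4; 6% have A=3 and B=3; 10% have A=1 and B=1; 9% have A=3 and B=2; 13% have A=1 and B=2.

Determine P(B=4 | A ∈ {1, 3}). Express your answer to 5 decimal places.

P(A=1) = 0.10 + 0.13 + 0.06 + 0.02 = 0.31.
P(A=3) = 0.01 + 0.09 + 0.06 + 0.07 = 0.23.
P(A ∈ {1, 3}) = 0.31 + 0.23 = 0.54; P(B=4, A ∈ {1, 3}) = 0.02 + 0.07 = 0.09.
P(B=4 | A ∈ {1, 3}) = 0.09/0.54 = 0.16667.

0.16667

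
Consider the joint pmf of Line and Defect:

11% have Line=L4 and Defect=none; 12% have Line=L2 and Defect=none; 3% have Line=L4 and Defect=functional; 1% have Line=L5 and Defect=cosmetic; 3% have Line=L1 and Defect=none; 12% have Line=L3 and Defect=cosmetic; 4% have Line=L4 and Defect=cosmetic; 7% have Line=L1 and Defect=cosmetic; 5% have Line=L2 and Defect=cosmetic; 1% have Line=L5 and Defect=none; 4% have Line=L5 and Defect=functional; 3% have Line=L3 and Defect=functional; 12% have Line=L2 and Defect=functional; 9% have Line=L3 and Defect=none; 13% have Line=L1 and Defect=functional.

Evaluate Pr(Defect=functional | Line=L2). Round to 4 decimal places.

0.4138

P(Line=L2) = 0.12 + 0.05 + 0.12 = 0.29.
P(Defect=functional | Line=L2) = 0.12/0.29 = 0.4138.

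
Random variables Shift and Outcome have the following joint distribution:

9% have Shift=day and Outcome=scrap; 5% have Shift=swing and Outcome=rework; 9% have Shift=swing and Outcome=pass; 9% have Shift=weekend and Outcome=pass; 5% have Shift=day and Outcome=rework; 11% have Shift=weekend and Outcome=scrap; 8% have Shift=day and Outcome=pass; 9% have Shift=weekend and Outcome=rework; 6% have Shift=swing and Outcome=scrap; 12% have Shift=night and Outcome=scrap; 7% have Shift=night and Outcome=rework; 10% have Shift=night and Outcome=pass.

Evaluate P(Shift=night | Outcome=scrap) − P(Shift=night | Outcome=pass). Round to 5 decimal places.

P(Outcome=scrap) = 0.09 + 0.06 + 0.12 + 0.11 = 0.38; P(Shift=night | Outcome=scrap) = 0.12/0.38 = 0.315789.
P(Outcome=pass) = 0.08 + 0.09 + 0.10 + 0.09 = 0.36; P(Shift=night | Outcome=pass) = 0.10/0.36 = 0.277778.
Difference = 0.03801.

0.03801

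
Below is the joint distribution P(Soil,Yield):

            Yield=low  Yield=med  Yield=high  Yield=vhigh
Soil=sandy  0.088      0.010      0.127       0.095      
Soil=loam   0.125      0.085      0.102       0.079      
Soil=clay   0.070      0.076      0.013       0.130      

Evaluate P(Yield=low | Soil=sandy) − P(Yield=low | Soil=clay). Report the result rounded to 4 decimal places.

0.0328

P(Soil=sandy) = 0.088 + 0.010 + 0.127 + 0.095 = 0.320; P(Yield=low | Soil=sandy) = 0.088/0.320 = 0.27500.
P(Soil=clay) = 0.070 + 0.076 + 0.013 + 0.130 = 0.289; P(Yield=low | Soil=clay) = 0.070/0.289 = 0.24221.
Difference = 0.0328.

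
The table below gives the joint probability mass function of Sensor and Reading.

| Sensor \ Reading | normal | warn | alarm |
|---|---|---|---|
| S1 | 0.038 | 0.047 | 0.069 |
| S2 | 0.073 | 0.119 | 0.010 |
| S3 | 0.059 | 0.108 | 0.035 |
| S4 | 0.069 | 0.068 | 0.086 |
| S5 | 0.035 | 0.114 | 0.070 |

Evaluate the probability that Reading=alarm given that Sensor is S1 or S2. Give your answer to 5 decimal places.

P(Sensor=S1) = 0.038 + 0.047 + 0.069 = 0.154.
P(Sensor=S2) = 0.073 + 0.119 + 0.010 = 0.202.
P(Sensor ∈ {S1, S2}) = 0.154 + 0.202 = 0.356; P(Reading=alarm, Sensor ∈ {S1, S2}) = 0.069 + 0.010 = 0.079.
P(Reading=alarm | Sensor ∈ {S1, S2}) = 0.079/0.356 = 0.22191.

0.22191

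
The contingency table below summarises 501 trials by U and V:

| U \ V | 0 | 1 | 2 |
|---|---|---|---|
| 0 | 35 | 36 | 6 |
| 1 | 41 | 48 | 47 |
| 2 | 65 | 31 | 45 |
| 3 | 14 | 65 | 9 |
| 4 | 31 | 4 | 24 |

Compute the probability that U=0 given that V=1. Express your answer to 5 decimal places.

Total with V=1: 36 + 48 + 31 + 65 + 4 = 184.
P(U=0 | V=1) = 36/184 = 0.19565.

0.19565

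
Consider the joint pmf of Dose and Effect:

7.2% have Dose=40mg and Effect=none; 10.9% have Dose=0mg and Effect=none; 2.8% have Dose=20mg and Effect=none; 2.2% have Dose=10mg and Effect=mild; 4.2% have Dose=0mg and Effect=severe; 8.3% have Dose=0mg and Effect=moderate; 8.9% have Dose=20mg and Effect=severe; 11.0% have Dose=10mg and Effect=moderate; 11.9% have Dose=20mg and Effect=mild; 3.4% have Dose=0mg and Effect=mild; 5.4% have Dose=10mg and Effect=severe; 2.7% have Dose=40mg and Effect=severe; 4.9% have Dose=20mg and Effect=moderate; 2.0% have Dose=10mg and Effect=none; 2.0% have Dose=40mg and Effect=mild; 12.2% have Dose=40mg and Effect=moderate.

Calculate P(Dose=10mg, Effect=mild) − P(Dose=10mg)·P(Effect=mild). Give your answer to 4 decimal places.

-0.0182

P(Dose=10mg) = 0.020 + 0.022 + 0.110 + 0.054 = 0.206.
P(Effect=mild) = 0.034 + 0.022 + 0.119 + 0.020 = 0.195.
P(Dose=10mg, Effect=mild) − P(Dose=10mg)P(Effect=mild) = 0.022 − 0.206×0.195 = -0.0182.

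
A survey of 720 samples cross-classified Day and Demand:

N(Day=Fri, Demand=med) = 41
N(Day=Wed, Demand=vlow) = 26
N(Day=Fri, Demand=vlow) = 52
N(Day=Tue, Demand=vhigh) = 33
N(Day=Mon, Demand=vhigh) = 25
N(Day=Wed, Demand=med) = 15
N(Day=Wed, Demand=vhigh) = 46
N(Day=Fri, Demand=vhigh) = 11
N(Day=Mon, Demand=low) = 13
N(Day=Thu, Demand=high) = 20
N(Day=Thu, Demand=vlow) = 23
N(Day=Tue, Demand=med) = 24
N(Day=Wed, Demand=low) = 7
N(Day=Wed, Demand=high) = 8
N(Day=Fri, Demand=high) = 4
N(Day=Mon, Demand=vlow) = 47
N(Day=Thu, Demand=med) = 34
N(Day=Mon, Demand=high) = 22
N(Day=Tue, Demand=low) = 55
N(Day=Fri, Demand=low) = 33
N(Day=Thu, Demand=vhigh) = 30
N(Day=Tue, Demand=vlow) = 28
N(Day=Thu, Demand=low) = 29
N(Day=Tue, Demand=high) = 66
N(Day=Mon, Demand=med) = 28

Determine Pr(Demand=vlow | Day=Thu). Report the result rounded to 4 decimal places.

0.1691

Total with Day=Thu: 23 + 29 + 34 + 20 + 30 = 136.
P(Demand=vlow | Day=Thu) = 23/136 = 0.1691.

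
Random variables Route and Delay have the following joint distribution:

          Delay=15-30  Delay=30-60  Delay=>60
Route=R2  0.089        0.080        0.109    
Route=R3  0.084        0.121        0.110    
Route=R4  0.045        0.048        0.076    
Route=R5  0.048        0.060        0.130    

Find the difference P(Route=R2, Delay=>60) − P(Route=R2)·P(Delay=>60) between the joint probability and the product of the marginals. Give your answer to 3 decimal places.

-0.009

P(Route=R2) = 0.089 + 0.080 + 0.109 = 0.278.
P(Delay=>60) = 0.109 + 0.110 + 0.076 + 0.130 = 0.425.
P(Route=R2, Delay=>60) − P(Route=R2)P(Delay=>60) = 0.109 − 0.278×0.425 = -0.009.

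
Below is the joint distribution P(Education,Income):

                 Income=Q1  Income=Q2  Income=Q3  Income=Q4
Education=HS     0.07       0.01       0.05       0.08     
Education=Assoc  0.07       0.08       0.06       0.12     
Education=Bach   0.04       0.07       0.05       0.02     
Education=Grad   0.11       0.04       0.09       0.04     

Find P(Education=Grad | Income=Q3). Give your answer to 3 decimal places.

P(Income=Q3) = 0.05 + 0.06 + 0.05 + 0.09 = 0.25.
P(Education=Grad | Income=Q3) = 0.09/0.25 = 0.360.

0.360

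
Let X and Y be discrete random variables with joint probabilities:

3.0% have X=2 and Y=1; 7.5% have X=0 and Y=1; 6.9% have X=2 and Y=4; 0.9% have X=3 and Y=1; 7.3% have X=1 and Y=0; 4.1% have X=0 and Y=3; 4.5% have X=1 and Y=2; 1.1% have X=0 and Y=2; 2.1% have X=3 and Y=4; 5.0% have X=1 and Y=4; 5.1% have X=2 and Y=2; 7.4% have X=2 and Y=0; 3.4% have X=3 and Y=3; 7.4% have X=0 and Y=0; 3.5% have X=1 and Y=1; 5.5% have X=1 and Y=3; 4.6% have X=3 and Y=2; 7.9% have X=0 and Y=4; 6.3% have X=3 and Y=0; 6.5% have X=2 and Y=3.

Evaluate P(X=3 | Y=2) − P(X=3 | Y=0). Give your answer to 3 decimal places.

0.079

P(Y=2) = 0.011 + 0.045 + 0.051 + 0.046 = 0.153; P(X=3 | Y=2) = 0.046/0.153 = 0.3007.
P(Y=0) = 0.074 + 0.073 + 0.074 + 0.063 = 0.284; P(X=3 | Y=0) = 0.063/0.284 = 0.2218.
Difference = 0.079.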